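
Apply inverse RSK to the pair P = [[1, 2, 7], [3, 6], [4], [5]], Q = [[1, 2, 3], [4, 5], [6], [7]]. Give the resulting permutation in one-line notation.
Reverse the RSK construction: for i from n down to 1, find the cell of Q containing i, remove the entry at that cell from P, and reverse-bump it up through P; the value ejected from row 1 is w(i).

Step i=7: Q has 7 at row 4, column 1; remove 5 from row 4 of P and reverse-bump: 5 enters row 3 and ejects 4; 4 enters row 2 and ejects 3; 3 enters row 1 and ejects 2. So w(7) = 2. P is now [[1, 3, 7], [4, 6], [5]].
Step i=6: Q has 6 at row 3, column 1; remove 5 from row 3 of P and reverse-bump: 5 enters row 2 and ejects 4; 4 enters row 1 and ejects 3. So w(6) = 3. P is now [[1, 4, 7], [5, 6]].
Step i=5: Q has 5 at row 2, column 2; remove 6 from row 2 of P and reverse-bump: 6 enters row 1 and ejects 4. So w(5) = 4. P is now [[1, 6, 7], [5]].
Step i=4: Q has 4 at row 2, column 1; remove 5 from row 2 of P and reverse-bump: 5 enters row 1 and ejects 1. So w(4) = 1. P is now [[5, 6, 7]].
Step i=3: Q has 3 at row 1, column 3; remove that cell from P, ejecting 7. So w(3) = 7. P is now [[5, 6]].
Step i=2: Q has 2 at row 1, column 2; remove that cell from P, ejecting 6. So w(2) = 6. P is now [[5]].
Step i=1: Q has 1 at row 1, column 1; remove that cell from P, ejecting 5. So w(1) = 5. P is now [].

So w = 5 6 7 1 4 3 2.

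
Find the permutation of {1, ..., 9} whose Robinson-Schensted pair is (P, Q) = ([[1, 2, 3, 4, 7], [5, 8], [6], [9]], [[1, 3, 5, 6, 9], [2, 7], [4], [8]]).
9 1 6 2 3 8 5 4 7

Reverse the RSK construction: for i from n down to 1, find the cell of Q containing i, remove the entry at that cell from P, and reverse-bump it up through P; the value ejected from row 1 is w(i).

Step i=9: Q has 9 at row 1, column 5; remove that cell from P, ejecting 7. So w(9) = 7. P is now [[1, 2, 3, 4], [5, 8], [6], [9]].
Step i=8: Q has 8 at row 4, column 1; remove 9 from row 4 of P and reverse-bump: 9 enters row 3 and ejects 6; 6 enters row 2 and ejects 5; 5 enters row 1 and ejects 4. So w(8) = 4. P is now [[1, 2, 3, 5], [6, 8], [9]].
Step i=7: Q has 7 at row 2, column 2; remove 8 from row 2 of P and reverse-bump: 8 enters row 1 and ejects 5. So w(7) = 5. P is now [[1, 2, 3, 8], [6], [9]].
Step i=6: Q has 6 at row 1, column 4; remove that cell from P, ejecting 8. So w(6) = 8. P is now [[1, 2, 3], [6], [9]].
Step i=5: Q has 5 at row 1, column 3; remove that cell from P, ejecting 3. So w(5) = 3. P is now [[1, 2], [6], [9]].
Step i=4: Q has 4 at row 3, column 1; remove 9 from row 3 of P and reverse-bump: 9 enters row 2 and ejects 6; 6 enters row 1 and ejects 2. So w(4) = 2. P is now [[1, 6], [9]].
Step i=3: Q has 3 at row 1, column 2; remove that cell from P, ejecting 6. So w(3) = 6. P is now [[1], [9]].
Step i=2: Q has 2 at row 2, column 1; remove 9 from row 2 of P and reverse-bump: 9 enters row 1 and ejects 1. So w(2) = 1. P is now [[9]].
Step i=1: Q has 1 at row 1, column 1; remove that cell from P, ejecting 9. So w(1) = 9. P is now [].

So w = 9 1 6 2 3 8 5 4 7.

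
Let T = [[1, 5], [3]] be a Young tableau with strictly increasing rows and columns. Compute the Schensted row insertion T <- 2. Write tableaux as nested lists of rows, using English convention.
[[1, 2], [3, 5]]

In row 1, 2 replaces 5 (the leftmost entry greater than 2); 5 is bumped to row 2. 5 is appended to row 2. The new tableau is [[1, 2], [3, 5]].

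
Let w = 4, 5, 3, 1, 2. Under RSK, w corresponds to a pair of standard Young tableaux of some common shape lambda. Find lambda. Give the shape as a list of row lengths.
Row-insert each entry into an empty tableau.

After inserting 4: P = [[4]].
After inserting 5: P = [[4, 5]].
After inserting 3: P = [[3, 5], [4]].
After inserting 1: P = [[1, 5], [3], [4]].
After inserting 2: P = [[1, 2], [3, 5], [4]].

The final insertion tableau P = [[1, 2], [3, 5], [4]] has shape [2, 2, 1].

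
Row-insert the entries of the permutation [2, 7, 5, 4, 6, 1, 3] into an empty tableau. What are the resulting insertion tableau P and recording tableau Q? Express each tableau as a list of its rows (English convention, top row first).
Insert each entry of the permutation into P by Schensted row insertion, recording in Q the position of each new cell.

Insert 2: appended to row 1. P = [[2]].
Insert 7: appended to row 1. P = [[2, 7]].
Insert 5: 5 bumps 7 from row 1; 7 starts row 2. P = [[2, 5], [7]].
Insert 4: 4 bumps 5 from row 1; 5 bumps 7 from row 2; 7 starts row 3. P = [[2, 4], [5], [7]].
Insert 6: appended to row 1. P = [[2, 4, 6], [5], [7]].
Insert 1: 1 bumps 2 from row 1; 2 bumps 5 from row 2; 5 bumps 7 from row 3; 7 starts row 4. P = [[1, 4, 6], [2], [5], [7]].
Insert 3: 3 bumps 4 from row 1; 4 appends to row 2. P = [[1, 3, 6], [2, 4], [5], [7]].

So P = [[1, 3, 6], [2, 4], [5], [7]], Q = [[1, 2, 5], [3, 7], [4], [6]].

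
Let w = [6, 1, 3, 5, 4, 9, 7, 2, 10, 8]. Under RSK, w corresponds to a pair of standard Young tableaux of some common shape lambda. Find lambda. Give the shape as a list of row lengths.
[5, 3, 1, 1]

RSK row insertion gives P = [[1, 2, 4, 7, 8], [3, 9, 10], [5], [6]], which has shape [5, 3, 1, 1].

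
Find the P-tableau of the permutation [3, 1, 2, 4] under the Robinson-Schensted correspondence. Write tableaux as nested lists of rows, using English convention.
P = [[1, 2, 4], [3]]

Insert 3: appended to row 1. P = [[3]].
Insert 1: 1 bumps 3 from row 1; 3 starts row 2. P = [[1], [3]].
Insert 2: appended to row 1. P = [[1, 2], [3]].
Insert 4: appended to row 1. P = [[1, 2, 4], [3]].

So P = [[1, 2, 4], [3]].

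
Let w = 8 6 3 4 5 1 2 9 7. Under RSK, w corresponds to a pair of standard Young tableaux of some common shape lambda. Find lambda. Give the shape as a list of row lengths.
[4, 3, 1, 1]

RSK row insertion gives P = [[1, 2, 5, 7], [3, 4, 9], [6], [8]], which has shape [4, 3, 1, 1].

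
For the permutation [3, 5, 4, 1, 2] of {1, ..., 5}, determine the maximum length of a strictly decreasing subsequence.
3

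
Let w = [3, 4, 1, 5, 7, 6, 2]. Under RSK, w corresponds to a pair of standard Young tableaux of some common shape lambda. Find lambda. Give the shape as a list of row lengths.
[4, 2, 1]

RSK row insertion gives P = [[1, 2, 5, 6], [3, 4], [7]], which has shape [4, 2, 1].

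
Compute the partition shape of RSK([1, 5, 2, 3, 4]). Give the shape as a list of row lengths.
[4, 1]

Row-insert each entry into an empty tableau.

After inserting 1: P = [[1]].
After inserting 5: P = [[1, 5]].
After inserting 2: P = [[1, 2], [5]].
After inserting 3: P = [[1, 2, 3], [5]].
After inserting 4: P = [[1, 2, 3, 4], [5]].

The final insertion tableau P = [[1, 2, 3, 4], [5]] has shape [4, 1].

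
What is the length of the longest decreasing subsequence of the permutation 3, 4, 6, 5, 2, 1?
4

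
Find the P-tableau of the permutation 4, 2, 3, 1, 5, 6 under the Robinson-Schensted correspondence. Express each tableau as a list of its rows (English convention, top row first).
P = [[1, 3, 5, 6], [2], [4]]

Insert 4: appended to row 1. P = [[4]].
Insert 2: 2 bumps 4 from row 1; 4 starts row 2. P = [[2], [4]].
Insert 3: appended to row 1. P = [[2, 3], [4]].
Insert 1: 1 bumps 2 from row 1; 2 bumps 4 from row 2; 4 starts row 3. P = [[1, 3], [2], [4]].
Insert 5: appended to row 1. P = [[1, 3, 5], [2], [4]].
Insert 6: appended to row 1. P = [[1, 3, 5, 6], [2], [4]].

So P = [[1, 3, 5, 6], [2], [4]].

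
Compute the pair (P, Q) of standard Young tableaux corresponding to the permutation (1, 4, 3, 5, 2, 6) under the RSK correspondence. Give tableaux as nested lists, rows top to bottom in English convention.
P = [[1, 2, 5, 6], [3], [4]], Q = [[1, 2, 4, 6], [3], [5]]

Insert each entry of the permutation into P by Schensted row insertion, recording in Q the position of each new cell.

After inserting 1: P = [[1]].
After inserting 4: P = [[1, 4]].
After inserting 3: P = [[1, 3], [4]].
After inserting 5: P = [[1, 3, 5], [4]].
After inserting 2: P = [[1, 2, 5], [3], [4]].
After inserting 6: P = [[1, 2, 5, 6], [3], [4]].

So P = [[1, 2, 5, 6], [3], [4]], Q = [[1, 2, 4, 6], [3], [5]].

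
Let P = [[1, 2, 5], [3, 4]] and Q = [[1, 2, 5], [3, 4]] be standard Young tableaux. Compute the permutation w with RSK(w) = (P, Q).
Reverse the RSK construction: for i from n down to 1, find the cell of Q containing i, remove the entry at that cell from P, and reverse-bump it up through P; the value ejected from row 1 is w(i).

Step i=5: Q has 5 at row 1, column 3; remove that cell from P, ejecting 5. So w(5) = 5. P is now [[1, 2], [3, 4]].
Step i=4: Q has 4 at row 2, column 2; remove 4 from row 2 of P and reverse-bump: 4 enters row 1 and ejects 2. So w(4) = 2. P is now [[1, 4], [3]].
Step i=3: Q has 3 at row 2, column 1; remove 3 from row 2 of P and reverse-bump: 3 enters row 1 and ejects 1. So w(3) = 1. P is now [[3, 4]].
Step i=2: Q has 2 at row 1, column 2; remove that cell from P, ejecting 4. So w(2) = 4. P is now [[3]].
Step i=1: Q has 1 at row 1, column 1; remove that cell from P, ejecting 3. So w(1) = 3. P is now [].

So w = 3 4 1 2 5.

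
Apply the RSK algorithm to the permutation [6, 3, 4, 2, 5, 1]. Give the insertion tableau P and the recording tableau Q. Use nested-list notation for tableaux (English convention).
Insert each entry of the permutation into P by Schensted row insertion, recording in Q the position of each new cell.

After inserting 6: P = [[6]].
After inserting 3: P = [[3], [6]].
After inserting 4: P = [[3, 4], [6]].
After inserting 2: P = [[2, 4], [3], [6]].
After inserting 5: P = [[2, 4, 5], [3], [6]].
After inserting 1: P = [[1, 4, 5], [2], [3], [6]].

So P = [[1, 4, 5], [2], [3], [6]], Q = [[1, 3, 5], [2], [4], [6]].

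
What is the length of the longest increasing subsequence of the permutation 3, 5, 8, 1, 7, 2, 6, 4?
3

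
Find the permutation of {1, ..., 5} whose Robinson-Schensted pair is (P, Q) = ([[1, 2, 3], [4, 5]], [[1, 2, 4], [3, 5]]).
Reverse the RSK construction: for i from n down to 1, find the cell of Q containing i, remove the entry at that cell from P, and reverse-bump it up through P; the value ejected from row 1 is w(i).

Step i=5: Q has 5 at row 2, column 2; remove 5 from row 2 of P and reverse-bump: 5 enters row 1 and ejects 3. So w(5) = 3. P is now [[1, 2, 5], [4]].
Step i=4: Q has 4 at row 1, column 3; remove that cell from P, ejecting 5. So w(4) = 5. P is now [[1, 2], [4]].
Step i=3: Q has 3 at row 2, column 1; remove 4 from row 2 of P and reverse-bump: 4 enters row 1 and ejects 2. So w(3) = 2. P is now [[1, 4]].
Step i=2: Q has 2 at row 1, column 2; remove that cell from P, ejecting 4. So w(2) = 4. P is now [[1]].
Step i=1: Q has 1 at row 1, column 1; remove that cell from P, ejecting 1. So w(1) = 1. P is now [].

So w = 1 4 2 5 3.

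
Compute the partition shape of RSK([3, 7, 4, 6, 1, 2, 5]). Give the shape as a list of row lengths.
[3, 3, 1]

RSK row insertion gives P = [[1, 2, 5], [3, 4, 6], [7]], which has shape [3, 3, 1].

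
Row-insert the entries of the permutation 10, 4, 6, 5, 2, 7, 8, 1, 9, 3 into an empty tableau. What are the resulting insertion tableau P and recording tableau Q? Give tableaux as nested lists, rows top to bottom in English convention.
Insert each entry of the permutation into P by Schensted row insertion, recording in Q the position of each new cell.

Insert 10: appended to row 1. P = [[10]].
Insert 4: 4 bumps 10 from row 1; 10 starts row 2. P = [[4], [10]].
Insert 6: appended to row 1. P = [[4, 6], [10]].
Insert 5: 5 bumps 6 from row 1; 6 bumps 10 from row 2; 10 starts row 3. P = [[4, 5], [6], [10]].
Insert 2: 2 bumps 4 from row 1; 4 bumps 6 from row 2; 6 bumps 10 from row 3; 10 starts row 4. P = [[2, 5], [4], [6], [10]].
Insert 7: appended to row 1. P = [[2, 5, 7], [4], [6], [10]].
Insert 8: appended to row 1. P = [[2, 5, 7, 8], [4], [6], [10]].
Insert 1: 1 bumps 2 from row 1; 2 bumps 4 from row 2; 4 bumps 6 from row 3; 6 bumps 10 from row 4; 10 starts row 5. P = [[1, 5, 7, 8], [2], [4], [6], [10]].
Insert 9: appended to row 1. P = [[1, 5, 7, 8, 9], [2], [4], [6], [10]].
Insert 3: 3 bumps 5 from row 1; 5 appends to row 2. P = [[1, 3, 7, 8, 9], [2, 5], [4], [6], [10]].

So P = [[1, 3, 7, 8, 9], [2, 5], [4], [6], [10]], Q = [[1, 3, 6, 7, 9], [2, 10], [4], [5], [8]].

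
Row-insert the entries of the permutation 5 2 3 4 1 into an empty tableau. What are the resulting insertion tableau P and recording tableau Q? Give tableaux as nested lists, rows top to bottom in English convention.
P = [[1, 3, 4], [2], [5]], Q = [[1, 3, 4], [2], [5]]

Insert each entry of the permutation into P by Schensted row insertion, recording in Q the position of each new cell.

After inserting 5: P = [[5]].
After inserting 2: P = [[2], [5]].
After inserting 3: P = [[2, 3], [5]].
After inserting 4: P = [[2, 3, 4], [5]].
After inserting 1: P = [[1, 3, 4], [2], [5]].

So P = [[1, 3, 4], [2], [5]], Q = [[1, 3, 4], [2], [5]].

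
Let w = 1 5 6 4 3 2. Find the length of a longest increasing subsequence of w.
3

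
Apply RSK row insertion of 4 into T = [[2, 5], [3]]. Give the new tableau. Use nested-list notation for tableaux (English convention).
[[2, 4], [3, 5]]

In row 1, 4 replaces 5 (the leftmost entry greater than 4); 5 is bumped to row 2. 5 is appended to row 2. The new tableau is [[2, 4], [3, 5]].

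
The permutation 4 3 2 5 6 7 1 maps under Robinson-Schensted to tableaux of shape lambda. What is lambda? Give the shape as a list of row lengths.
[4, 1, 1, 1]

Row-insert each entry into an empty tableau.

After inserting 4: P = [[4]].
After inserting 3: P = [[3], [4]].
After inserting 2: P = [[2], [3], [4]].
After inserting 5: P = [[2, 5], [3], [4]].
After inserting 6: P = [[2, 5, 6], [3], [4]].
After inserting 7: P = [[2, 5, 6, 7], [3], [4]].
After inserting 1: P = [[1, 5, 6, 7], [2], [3], [4]].

The final insertion tableau P = [[1, 5, 6, 7], [2], [3], [4]] has shape [4, 1, 1, 1].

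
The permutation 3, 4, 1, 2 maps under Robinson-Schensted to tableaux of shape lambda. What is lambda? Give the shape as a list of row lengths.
Row-insert each entry into an empty tableau.

After inserting 3: P = [[3]].
After inserting 4: P = [[3, 4]].
After inserting 1: P = [[1, 4], [3]].
After inserting 2: P = [[1, 2], [3, 4]].

The final insertion tableau P = [[1, 2], [3, 4]] has shape [2, 2].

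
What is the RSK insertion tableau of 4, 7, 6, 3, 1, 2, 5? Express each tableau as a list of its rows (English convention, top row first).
After inserting 4: P = [[4]].
After inserting 7: P = [[4, 7]].
After inserting 6: P = [[4, 6], [7]].
After inserting 3: P = [[3, 6], [4], [7]].
After inserting 1: P = [[1, 6], [3], [4], [7]].
After inserting 2: P = [[1, 2], [3, 6], [4], [7]].
After inserting 5: P = [[1, 2, 5], [3, 6], [4], [7]].

So P = [[1, 2, 5], [3, 6], [4], [7]].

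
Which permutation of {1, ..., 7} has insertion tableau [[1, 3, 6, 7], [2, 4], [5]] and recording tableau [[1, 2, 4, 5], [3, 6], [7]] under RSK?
Reverse the RSK construction: for i from n down to 1, find the cell of Q containing i, remove the entry at that cell from P, and reverse-bump it up through P; the value ejected from row 1 is w(i).

Step i=7: Q has 7 at row 3, column 1; remove 5 from row 3 of P and reverse-bump: 5 enters row 2 and ejects 4; 4 enters row 1 and ejects 3. So w(7) = 3. P is now [[1, 4, 6, 7], [2, 5]].
Step i=6: Q has 6 at row 2, column 2; remove 5 from row 2 of P and reverse-bump: 5 enters row 1 and ejects 4. So w(6) = 4. P is now [[1, 5, 6, 7], [2]].
Step i=5: Q has 5 at row 1, column 4; remove that cell from P, ejecting 7. So w(5) = 7. P is now [[1, 5, 6], [2]].
Step i=4: Q has 4 at row 1, column 3; remove that cell from P, ejecting 6. So w(4) = 6. P is now [[1, 5], [2]].
Step i=3: Q has 3 at row 2, column 1; remove 2 from row 2 of P and reverse-bump: 2 enters row 1 and ejects 1. So w(3) = 1. P is now [[2, 5]].
Step i=2: Q has 2 at row 1, column 2; remove that cell from P, ejecting 5. So w(2) = 5. P is now [[2]].
Step i=1: Q has 1 at row 1, column 1; remove that cell from P, ejecting 2. So w(1) = 2. P is now [].

So w = 2 5 1 6 7 4 3.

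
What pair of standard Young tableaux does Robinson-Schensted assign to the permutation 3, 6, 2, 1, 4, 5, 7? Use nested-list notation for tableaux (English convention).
Insert each entry of the permutation into P by Schensted row insertion, recording in Q the position of each new cell.

Insert 3: appended to row 1. P = [[3]].
Insert 6: appended to row 1. P = [[3, 6]].
Insert 2: 2 bumps 3 from row 1; 3 starts row 2. P = [[2, 6], [3]].
Insert 1: 1 bumps 2 from row 1; 2 bumps 3 from row 2; 3 starts row 3. P = [[1, 6], [2], [3]].
Insert 4: 4 bumps 6 from row 1; 6 appends to row 2. P = [[1, 4], [2, 6], [3]].
Insert 5: appended to row 1. P = [[1, 4, 5], [2, 6], [3]].
Insert 7: appended to row 1. P = [[1, 4, 5, 7], [2, 6], [3]].

So P = [[1, 4, 5, 7], [2, 6], [3]], Q = [[1, 2, 6, 7], [3, 5], [4]].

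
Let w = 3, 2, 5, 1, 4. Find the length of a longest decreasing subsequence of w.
3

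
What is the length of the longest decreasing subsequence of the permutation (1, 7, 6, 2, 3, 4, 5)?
3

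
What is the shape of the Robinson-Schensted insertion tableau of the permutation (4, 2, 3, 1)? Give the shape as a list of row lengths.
[2, 1, 1]

Row-insert each entry into an empty tableau.

After inserting 4: P = [[4]].
After inserting 2: P = [[2], [4]].
After inserting 3: P = [[2, 3], [4]].
After inserting 1: P = [[1, 3], [2], [4]].

The final insertion tableau P = [[1, 3], [2], [4]] has shape [2, 1, 1].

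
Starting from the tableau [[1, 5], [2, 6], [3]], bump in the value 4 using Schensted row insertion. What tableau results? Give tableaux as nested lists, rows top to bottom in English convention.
[[1, 4], [2, 5], [3, 6]]

In row 1, 4 replaces 5 (the leftmost entry greater than 4); 5 is bumped to row 2. In row 2, 5 replaces 6 (the leftmost entry greater than 5); 6 is bumped to row 3. 6 is appended to row 3. The new tableau is [[1, 4], [2, 5], [3, 6]].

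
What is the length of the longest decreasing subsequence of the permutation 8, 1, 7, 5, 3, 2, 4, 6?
5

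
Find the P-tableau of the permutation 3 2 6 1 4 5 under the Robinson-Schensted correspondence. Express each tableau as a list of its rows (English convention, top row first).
P = [[1, 4, 5], [2, 6], [3]]

Insert 3: appended to row 1. P = [[3]].
Insert 2: 2 bumps 3 from row 1; 3 starts row 2. P = [[2], [3]].
Insert 6: appended to row 1. P = [[2, 6], [3]].
Insert 1: 1 bumps 2 from row 1; 2 bumps 3 from row 2; 3 starts row 3. P = [[1, 6], [2], [3]].
Insert 4: 4 bumps 6 from row 1; 6 appends to row 2. P = [[1, 4], [2, 6], [3]].
Insert 5: appended to row 1. P = [[1, 4, 5], [2, 6], [3]].

So P = [[1, 4, 5], [2, 6], [3]].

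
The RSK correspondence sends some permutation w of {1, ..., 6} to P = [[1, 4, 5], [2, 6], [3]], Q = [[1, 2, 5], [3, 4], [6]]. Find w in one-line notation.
3 6 2 4 5 1

Reverse the RSK construction: for i from n down to 1, find the cell of Q containing i, remove the entry at that cell from P, and reverse-bump it up through P; the value ejected from row 1 is w(i).

Step i=6: Q has 6 at row 3, column 1; remove 3 from row 3 of P and reverse-bump: 3 enters row 2 and ejects 2; 2 enters row 1 and ejects 1. So w(6) = 1. P is now [[2, 4, 5], [3, 6]].
Step i=5: Q has 5 at row 1, column 3; remove that cell from P, ejecting 5. So w(5) = 5. P is now [[2, 4], [3, 6]].
Step i=4: Q has 4 at row 2, column 2; remove 6 from row 2 of P and reverse-bump: 6 enters row 1 and ejects 4. So w(4) = 4. P is now [[2, 6], [3]].
Step i=3: Q has 3 at row 2, column 1; remove 3 from row 2 of P and reverse-bump: 3 enters row 1 and ejects 2. So w(3) = 2. P is now [[3, 6]].
Step i=2: Q has 2 at row 1, column 2; remove that cell from P, ejecting 6. So w(2) = 6. P is now [[3]].
Step i=1: Q has 1 at row 1, column 1; remove that cell from P, ejecting 3. So w(1) = 3. P is now [].

So w = 3 6 2 4 5 1.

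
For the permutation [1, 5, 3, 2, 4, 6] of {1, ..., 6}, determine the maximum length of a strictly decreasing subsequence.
3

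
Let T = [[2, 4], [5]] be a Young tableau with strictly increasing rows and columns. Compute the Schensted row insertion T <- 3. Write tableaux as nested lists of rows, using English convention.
In row 1, 3 replaces 4 (the leftmost entry greater than 3); 4 is bumped to row 2. In row 2, 4 replaces 5 (the leftmost entry greater than 4); 5 is bumped to row 3. 5 starts a new row 3. The new tableau is [[2, 3], [4], [5]].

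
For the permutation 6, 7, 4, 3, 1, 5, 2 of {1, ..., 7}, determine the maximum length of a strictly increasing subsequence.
2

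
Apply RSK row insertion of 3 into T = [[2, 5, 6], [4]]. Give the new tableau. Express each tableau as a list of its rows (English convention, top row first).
In row 1, 3 replaces 5 (the leftmost entry greater than 3); 5 is bumped to row 2. 5 is appended to row 2. The new tableau is [[2, 3, 6], [4, 5]].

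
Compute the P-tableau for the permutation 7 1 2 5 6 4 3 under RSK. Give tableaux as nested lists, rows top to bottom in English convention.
P = [[1, 2, 3, 6], [4], [5], [7]]

Insert 7: appended to row 1. P = [[7]].
Insert 1: 1 bumps 7 from row 1; 7 starts row 2. P = [[1], [7]].
Insert 2: appended to row 1. P = [[1, 2], [7]].
Insert 5: appended to row 1. P = [[1, 2, 5], [7]].
Insert 6: appended to row 1. P = [[1, 2, 5, 6], [7]].
Insert 4: 4 bumps 5 from row 1; 5 bumps 7 from row 2; 7 starts row 3. P = [[1, 2, 4, 6], [5], [7]].
Insert 3: 3 bumps 4 from row 1; 4 bumps 5 from row 2; 5 bumps 7 from row 3; 7 starts row 4. P = [[1, 2, 3, 6], [4], [5], [7]].

So P = [[1, 2, 3, 6], [4], [5], [7]].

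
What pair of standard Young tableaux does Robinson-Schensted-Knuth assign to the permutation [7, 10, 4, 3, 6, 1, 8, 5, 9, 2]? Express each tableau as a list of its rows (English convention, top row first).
P = [[1, 2, 8, 9], [3, 5], [4, 6], [7, 10]], Q = [[1, 2, 7, 9], [3, 5], [4, 8], [6, 10]]

Insert each entry of the permutation into P by Schensted row insertion, recording in Q the position of each new cell.

Insert 7: appended to row 1. P = [[7]].
Insert 10: appended to row 1. P = [[7, 10]].
Insert 4: 4 bumps 7 from row 1; 7 starts row 2. P = [[4, 10], [7]].
Insert 3: 3 bumps 4 from row 1; 4 bumps 7 from row 2; 7 starts row 3. P = [[3, 10], [4], [7]].
Insert 6: 6 bumps 10 from row 1; 10 appends to row 2. P = [[3, 6], [4, 10], [7]].
Insert 1: 1 bumps 3 from row 1; 3 bumps 4 from row 2; 4 bumps 7 from row 3; 7 starts row 4. P = [[1, 6], [3, 10], [4], [7]].
Insert 8: appended to row 1. P = [[1, 6, 8], [3, 10], [4], [7]].
Insert 5: 5 bumps 6 from row 1; 6 bumps 10 from row 2; 10 appends to row 3. P = [[1, 5, 8], [3, 6], [4, 10], [7]].
Insert 9: appended to row 1. P = [[1, 5, 8, 9], [3, 6], [4, 10], [7]].
Insert 2: 2 bumps 5 from row 1; 5 bumps 6 from row 2; 6 bumps 10 from row 3; 10 appends to row 4. P = [[1, 2, 8, 9], [3, 5], [4, 6], [7, 10]].

So P = [[1, 2, 8, 9], [3, 5], [4, 6], [7, 10]], Q = [[1, 2, 7, 9], [3, 5], [4, 8], [6, 10]].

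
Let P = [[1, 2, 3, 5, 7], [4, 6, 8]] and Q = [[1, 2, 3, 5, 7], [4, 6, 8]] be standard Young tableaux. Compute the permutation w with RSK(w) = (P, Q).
Reverse the RSK construction: for i from n down to 1, find the cell of Q containing i, remove the entry at that cell from P, and reverse-bump it up through P; the value ejected from row 1 is w(i).

Step i=8: Q has 8 at row 2, column 3; remove 8 from row 2 of P and reverse-bump: 8 enters row 1 and ejects 7. So w(8) = 7. P is now [[1, 2, 3, 5, 8], [4, 6]].
Step i=7: Q has 7 at row 1, column 5; remove that cell from P, ejecting 8. So w(7) = 8. P is now [[1, 2, 3, 5], [4, 6]].
Step i=6: Q has 6 at row 2, column 2; remove 6 from row 2 of P and reverse-bump: 6 enters row 1 and ejects 5. So w(6) = 5. P is now [[1, 2, 3, 6], [4]].
Step i=5: Q has 5 at row 1, column 4; remove that cell from P, ejecting 6. So w(5) = 6. P is now [[1, 2, 3], [4]].
Step i=4: Q has 4 at row 2, column 1; remove 4 from row 2 of P and reverse-bump: 4 enters row 1 and ejects 3. So w(4) = 3. P is now [[1, 2, 4]].
Step i=3: Q has 3 at row 1, column 3; remove that cell from P, ejecting 4. So w(3) = 4. P is now [[1, 2]].
Step i=2: Q has 2 at row 1, column 2; remove that cell from P, ejecting 2. So w(2) = 2. P is now [[1]].
Step i=1: Q has 1 at row 1, column 1; remove that cell from P, ejecting 1. So w(1) = 1. P is now [].

So w = 1 2 4 3 6 5 8 7.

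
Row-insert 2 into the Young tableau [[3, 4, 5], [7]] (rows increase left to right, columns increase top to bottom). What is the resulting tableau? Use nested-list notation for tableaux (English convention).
In row 1, 2 replaces 3 (the leftmost entry greater than 2); 3 is bumped to row 2. In row 2, 3 replaces 7 (the leftmost entry greater than 3); 7 is bumped to row 3. 7 starts a new row 3. The new tableau is [[2, 4, 5], [3], [7]].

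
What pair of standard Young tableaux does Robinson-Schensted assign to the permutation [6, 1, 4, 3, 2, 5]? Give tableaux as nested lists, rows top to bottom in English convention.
P = [[1, 2, 5], [3], [4], [6]], Q = [[1, 3, 6], [2], [4], [5]]

Insert each entry of the permutation into P by Schensted row insertion, recording in Q the position of each new cell.

Insert 6: appended to row 1. P = [[6]], Q = [[1]].
Insert 1: 1 bumps 6 from row 1; 6 starts row 2. P = [[1], [6]], Q = [[1], [2]].
Insert 4: appended to row 1. P = [[1, 4], [6]], Q = [[1, 3], [2]].
Insert 3: 3 bumps 4 from row 1; 4 bumps 6 from row 2; 6 starts row 3. P = [[1, 3], [4], [6]], Q = [[1, 3], [2], [4]].
Insert 2: 2 bumps 3 from row 1; 3 bumps 4 from row 2; 4 bumps 6 from row 3; 6 starts row 4. P = [[1, 2], [3], [4], [6]], Q = [[1, 3], [2], [4], [5]].
Insert 5: appended to row 1. P = [[1, 2, 5], [3], [4], [6]], Q = [[1, 3, 6], [2], [4], [5]].

So P = [[1, 2, 5], [3], [4], [6]], Q = [[1, 3, 6], [2], [4], [5]].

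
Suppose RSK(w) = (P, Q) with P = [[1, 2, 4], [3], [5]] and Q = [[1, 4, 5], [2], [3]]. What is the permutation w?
5 3 1 2 4

Reverse the RSK construction: for i from n down to 1, find the cell of Q containing i, remove the entry at that cell from P, and reverse-bump it up through P; the value ejected from row 1 is w(i).

Step i=5: Q has 5 at row 1, column 3; remove that cell from P, ejecting 4. So w(5) = 4. P is now [[1, 2], [3], [5]].
Step i=4: Q has 4 at row 1, column 2; remove that cell from P, ejecting 2. So w(4) = 2. P is now [[1], [3], [5]].
Step i=3: Q has 3 at row 3, column 1; remove 5 from row 3 of P and reverse-bump: 5 enters row 2 and ejects 3; 3 enters row 1 and ejects 1. So w(3) = 1. P is now [[3], [5]].
Step i=2: Q has 2 at row 2, column 1; remove 5 from row 2 of P and reverse-bump: 5 enters row 1 and ejects 3. So w(2) = 3. P is now [[5]].
Step i=1: Q has 1 at row 1, column 1; remove that cell from P, ejecting 5. So w(1) = 5. P is now [].

So w = 5 3 1 2 4.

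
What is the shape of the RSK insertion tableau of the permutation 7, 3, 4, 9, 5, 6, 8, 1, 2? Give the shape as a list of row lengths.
[5, 2, 2]

RSK row insertion gives P = [[1, 2, 5, 6, 8], [3, 4], [7, 9]], which has shape [5, 2, 2].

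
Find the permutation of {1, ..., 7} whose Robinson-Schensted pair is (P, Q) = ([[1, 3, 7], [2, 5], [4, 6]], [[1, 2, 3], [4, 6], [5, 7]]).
Reverse the RSK construction: for i from n down to 1, find the cell of Q containing i, remove the entry at that cell from P, and reverse-bump it up through P; the value ejected from row 1 is w(i).

Step i=7: Q has 7 at row 3, column 2; remove 6 from row 3 of P and reverse-bump: 6 enters row 2 and ejects 5; 5 enters row 1 and ejects 3. So w(7) = 3. P is now [[1, 5, 7], [2, 6], [4]].
Step i=6: Q has 6 at row 2, column 2; remove 6 from row 2 of P and reverse-bump: 6 enters row 1 and ejects 5. So w(6) = 5. P is now [[1, 6, 7], [2], [4]].
Step i=5: Q has 5 at row 3, column 1; remove 4 from row 3 of P and reverse-bump: 4 enters row 2 and ejects 2; 2 enters row 1 and ejects 1. So w(5) = 1. P is now [[2, 6, 7], [4]].
Step i=4: Q has 4 at row 2, column 1; remove 4 from row 2 of P and reverse-bump: 4 enters row 1 and ejects 2. So w(4) = 2. P is now [[4, 6, 7]].
Step i=3: Q has 3 at row 1, column 3; remove that cell from P, ejecting 7. So w(3) = 7. P is now [[4, 6]].
Step i=2: Q has 2 at row 1, column 2; remove that cell from P, ejecting 6. So w(2) = 6. P is now [[4]].
Step i=1: Q has 1 at row 1, column 1; remove that cell from P, ejecting 4. So w(1) = 4. P is now [].

So w = 4 6 7 2 1 5 3.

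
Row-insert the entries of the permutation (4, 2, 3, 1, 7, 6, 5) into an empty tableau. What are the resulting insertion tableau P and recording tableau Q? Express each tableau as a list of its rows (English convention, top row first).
Insert each entry of the permutation into P by Schensted row insertion, recording in Q the position of each new cell.

After inserting 4: P = [[4]].
After inserting 2: P = [[2], [4]].
After inserting 3: P = [[2, 3], [4]].
After inserting 1: P = [[1, 3], [2], [4]].
After inserting 7: P = [[1, 3, 7], [2], [4]].
After inserting 6: P = [[1, 3, 6], [2, 7], [4]].
After inserting 5: P = [[1, 3, 5], [2, 6], [4, 7]].

So P = [[1, 3, 5], [2, 6], [4, 7]], Q = [[1, 3, 5], [2, 6], [4, 7]].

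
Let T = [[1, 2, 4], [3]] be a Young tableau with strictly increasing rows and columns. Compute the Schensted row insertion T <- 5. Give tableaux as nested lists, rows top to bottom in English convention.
[[1, 2, 4, 5], [3]]

5 is larger than every entry of row 1, so it is appended to row 1. The new tableau is [[1, 2, 4, 5], [3]].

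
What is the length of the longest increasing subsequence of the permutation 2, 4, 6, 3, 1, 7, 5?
4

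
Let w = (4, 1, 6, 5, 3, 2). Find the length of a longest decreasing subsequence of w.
4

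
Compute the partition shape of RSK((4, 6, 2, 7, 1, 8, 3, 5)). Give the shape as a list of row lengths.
Row-insert each entry into an empty tableau.

After inserting 4: P = [[4]].
After inserting 6: P = [[4, 6]].
After inserting 2: P = [[2, 6], [4]].
After inserting 7: P = [[2, 6, 7], [4]].
After inserting 1: P = [[1, 6, 7], [2], [4]].
After inserting 8: P = [[1, 6, 7, 8], [2], [4]].
After inserting 3: P = [[1, 3, 7, 8], [2, 6], [4]].
After inserting 5: P = [[1, 3, 5, 8], [2, 6, 7], [4]].

The final insertion tableau P = [[1, 3, 5, 8], [2, 6, 7], [4]] has shape [4, 3, 1].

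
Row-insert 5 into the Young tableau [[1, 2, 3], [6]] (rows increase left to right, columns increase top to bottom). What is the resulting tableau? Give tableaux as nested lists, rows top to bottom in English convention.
[[1, 2, 3, 5], [6]]

5 is larger than every entry of row 1, so it is appended to row 1. The new tableau is [[1, 2, 3, 5], [6]].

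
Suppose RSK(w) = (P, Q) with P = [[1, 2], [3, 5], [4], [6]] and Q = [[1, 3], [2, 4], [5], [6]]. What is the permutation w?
4 1 6 5 3 2

Reverse RSK: for i = n, n-1, ..., 1, locate i in Q, remove the corresponding corner cell from P, and reverse-bump its entry up through P; the value ejected from row 1 is w(i).

So w = 4 1 6 5 3 2.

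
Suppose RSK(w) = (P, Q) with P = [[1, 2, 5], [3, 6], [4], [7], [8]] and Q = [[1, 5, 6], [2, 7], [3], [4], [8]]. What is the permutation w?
Reverse RSK: for i = n, n-1, ..., 1, locate i in Q, remove the corresponding corner cell from P, and reverse-bump its entry up through P; the value ejected from row 1 is w(i).

So w = 8 7 4 1 3 6 5 2.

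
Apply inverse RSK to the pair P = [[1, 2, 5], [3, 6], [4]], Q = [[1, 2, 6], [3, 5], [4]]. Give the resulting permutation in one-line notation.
4 6 3 1 2 5

Reverse the RSK construction: for i from n down to 1, find the cell of Q containing i, remove the entry at that cell from P, and reverse-bump it up through P; the value ejected from row 1 is w(i).

Step i=6: Q has 6 at row 1, column 3; remove that cell from P, ejecting 5. So w(6) = 5. P is now [[1, 2], [3, 6], [4]].
Step i=5: Q has 5 at row 2, column 2; remove 6 from row 2 of P and reverse-bump: 6 enters row 1 and ejects 2. So w(5) = 2. P is now [[1, 6], [3], [4]].
Step i=4: Q has 4 at row 3, column 1; remove 4 from row 3 of P and reverse-bump: 4 enters row 2 and ejects 3; 3 enters row 1 and ejects 1. So w(4) = 1. P is now [[3, 6], [4]].
Step i=3: Q has 3 at row 2, column 1; remove 4 from row 2 of P and reverse-bump: 4 enters row 1 and ejects 3. So w(3) = 3. P is now [[4, 6]].
Step i=2: Q has 2 at row 1, column 2; remove that cell from P, ejecting 6. So w(2) = 6. P is now [[4]].
Step i=1: Q has 1 at row 1, column 1; remove that cell from P, ejecting 4. So w(1) = 4. P is now [].

So w = 4 6 3 1 2 5.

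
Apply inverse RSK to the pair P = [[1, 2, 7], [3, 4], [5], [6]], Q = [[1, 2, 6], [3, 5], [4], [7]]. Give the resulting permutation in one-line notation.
3 6 5 1 4 7 2

Reverse RSK: for i = n, n-1, ..., 1, locate i in Q, remove the corresponding corner cell from P, and reverse-bump its entry up through P; the value ejected from row 1 is w(i).

So w = 3 6 5 1 4 7 2.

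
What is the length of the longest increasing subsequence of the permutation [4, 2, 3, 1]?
2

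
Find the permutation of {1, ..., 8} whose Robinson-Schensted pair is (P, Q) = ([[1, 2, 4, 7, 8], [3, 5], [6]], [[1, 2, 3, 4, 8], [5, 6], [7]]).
Reverse RSK: for i = n, n-1, ..., 1, locate i in Q, remove the corresponding corner cell from P, and reverse-bump its entry up through P; the value ejected from row 1 is w(i).

So w = 1 3 6 7 2 5 4 8.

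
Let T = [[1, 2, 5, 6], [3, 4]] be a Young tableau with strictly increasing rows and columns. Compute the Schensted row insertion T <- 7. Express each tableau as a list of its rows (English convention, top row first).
[[1, 2, 5, 6, 7], [3, 4]]

7 is larger than every entry of row 1, so it is appended to row 1. The new tableau is [[1, 2, 5, 6, 7], [3, 4]].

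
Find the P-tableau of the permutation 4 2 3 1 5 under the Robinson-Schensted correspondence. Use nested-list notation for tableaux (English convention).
Insert 4: appended to row 1. P = [[4]].
Insert 2: 2 bumps 4 from row 1; 4 starts row 2. P = [[2], [4]].
Insert 3: appended to row 1. P = [[2, 3], [4]].
Insert 1: 1 bumps 2 from row 1; 2 bumps 4 from row 2; 4 starts row 3. P = [[1, 3], [2], [4]].
Insert 5: appended to row 1. P = [[1, 3, 5], [2], [4]].

So P = [[1, 3, 5], [2], [4]].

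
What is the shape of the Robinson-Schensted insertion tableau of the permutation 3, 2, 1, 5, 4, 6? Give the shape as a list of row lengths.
[3, 2, 1]

Row-insert each entry into an empty tableau.

After inserting 3: P = [[3]].
After inserting 2: P = [[2], [3]].
After inserting 1: P = [[1], [2], [3]].
After inserting 5: P = [[1, 5], [2], [3]].
After inserting 4: P = [[1, 4], [2, 5], [3]].
After inserting 6: P = [[1, 4, 6], [2, 5], [3]].

The final insertion tableau P = [[1, 4, 6], [2, 5], [3]] has shape [3, 2, 1].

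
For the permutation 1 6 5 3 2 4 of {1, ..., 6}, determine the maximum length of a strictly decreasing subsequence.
4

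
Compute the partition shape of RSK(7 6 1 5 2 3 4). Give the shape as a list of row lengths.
Row-insert each entry into an empty tableau.

After inserting 7: P = [[7]].
After inserting 6: P = [[6], [7]].
After inserting 1: P = [[1], [6], [7]].
After inserting 5: P = [[1, 5], [6], [7]].
After inserting 2: P = [[1, 2], [5], [6], [7]].
After inserting 3: P = [[1, 2, 3], [5], [6], [7]].
After inserting 4: P = [[1, 2, 3, 4], [5], [6], [7]].

The final insertion tableau P = [[1, 2, 3, 4], [5], [6], [7]] has shape [4, 1, 1, 1].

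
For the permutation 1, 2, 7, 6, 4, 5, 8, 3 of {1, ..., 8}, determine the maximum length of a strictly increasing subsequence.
5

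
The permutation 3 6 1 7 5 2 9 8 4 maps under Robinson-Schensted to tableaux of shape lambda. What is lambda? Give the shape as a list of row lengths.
[4, 3, 2]

Row-insert each entry into an empty tableau.

After inserting 3: P = [[3]].
After inserting 6: P = [[3, 6]].
After inserting 1: P = [[1, 6], [3]].
After inserting 7: P = [[1, 6, 7], [3]].
After inserting 5: P = [[1, 5, 7], [3, 6]].
After inserting 2: P = [[1, 2, 7], [3, 5], [6]].
After inserting 9: P = [[1, 2, 7, 9], [3, 5], [6]].
After inserting 8: P = [[1, 2, 7, 8], [3, 5, 9], [6]].
After inserting 4: P = [[1, 2, 4, 8], [3, 5, 7], [6, 9]].

The final insertion tableau P = [[1, 2, 4, 8], [3, 5, 7], [6, 9]] has shape [4, 3, 2].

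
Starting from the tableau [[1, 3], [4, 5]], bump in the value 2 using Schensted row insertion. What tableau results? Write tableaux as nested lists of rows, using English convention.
In row 1, 2 replaces 3 (the leftmost entry greater than 2); 3 is bumped to row 2. In row 2, 3 replaces 4 (the leftmost entry greater than 3); 4 is bumped to row 3. 4 starts a new row 3. The new tableau is [[1, 2], [3, 5], [4]].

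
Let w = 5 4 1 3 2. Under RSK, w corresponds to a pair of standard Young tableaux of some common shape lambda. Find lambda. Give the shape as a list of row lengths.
[2, 1, 1, 1]

Row-insert each entry into an empty tableau.

After inserting 5: P = [[5]].
After inserting 4: P = [[4], [5]].
After inserting 1: P = [[1], [4], [5]].
After inserting 3: P = [[1, 3], [4], [5]].
After inserting 2: P = [[1, 2], [3], [4], [5]].

The final insertion tableau P = [[1, 2], [3], [4], [5]] has shape [2, 1, 1, 1].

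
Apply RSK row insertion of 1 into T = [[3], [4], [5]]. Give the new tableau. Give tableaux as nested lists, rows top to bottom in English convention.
In row 1, 1 replaces 3 (the leftmost entry greater than 1); 3 is bumped to row 2. In row 2, 3 replaces 4 (the leftmost entry greater than 3); 4 is bumped to row 3. In row 3, 4 replaces 5 (the leftmost entry greater than 4); 5 is bumped to row 4. 5 starts a new row 4. The new tableau is [[1], [3], [4], [5]].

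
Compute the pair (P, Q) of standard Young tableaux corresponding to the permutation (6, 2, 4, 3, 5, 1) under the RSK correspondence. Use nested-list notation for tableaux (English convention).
P = [[1, 3, 5], [2], [4], [6]], Q = [[1, 3, 5], [2], [4], [6]]

Insert each entry of the permutation into P by Schensted row insertion, recording in Q the position of each new cell.

Insert 6: appended to row 1. P = [[6]].
Insert 2: 2 bumps 6 from row 1; 6 starts row 2. P = [[2], [6]].
Insert 4: appended to row 1. P = [[2, 4], [6]].
Insert 3: 3 bumps 4 from row 1; 4 bumps 6 from row 2; 6 starts row 3. P = [[2, 3], [4], [6]].
Insert 5: appended to row 1. P = [[2, 3, 5], [4], [6]].
Insert 1: 1 bumps 2 from row 1; 2 bumps 4 from row 2; 4 bumps 6 from row 3; 6 starts row 4. P = [[1, 3, 5], [2], [4], [6]].

So P = [[1, 3, 5], [2], [4], [6]], Q = [[1, 3, 5], [2], [4], [6]].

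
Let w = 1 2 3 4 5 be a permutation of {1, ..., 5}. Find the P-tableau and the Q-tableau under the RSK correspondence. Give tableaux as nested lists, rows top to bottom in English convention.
P = [[1, 2, 3, 4, 5]], Q = [[1, 2, 3, 4, 5]]

Insert each entry of the permutation into P by Schensted row insertion, recording in Q the position of each new cell.

Insert 1: appended to row 1. P = [[1]], Q = [[1]].
Insert 2: appended to row 1. P = [[1, 2]], Q = [[1, 2]].
Insert 3: appended to row 1. P = [[1, 2, 3]], Q = [[1, 2, 3]].
Insert 4: appended to row 1. P = [[1, 2, 3, 4]], Q = [[1, 2, 3, 4]].
Insert 5: appended to row 1. P = [[1, 2, 3, 4, 5]], Q = [[1, 2, 3, 4, 5]].

So P = [[1, 2, 3, 4, 5]], Q = [[1, 2, 3, 4, 5]].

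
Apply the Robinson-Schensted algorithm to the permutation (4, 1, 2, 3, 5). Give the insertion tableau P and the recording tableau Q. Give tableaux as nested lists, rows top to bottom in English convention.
Insert each entry of the permutation into P by Schensted row insertion, recording in Q the position of each new cell.

Insert 4: appended to row 1. P = [[4]].
Insert 1: 1 bumps 4 from row 1; 4 starts row 2. P = [[1], [4]].
Insert 2: appended to row 1. P = [[1, 2], [4]].
Insert 3: appended to row 1. P = [[1, 2, 3], [4]].
Insert 5: appended to row 1. P = [[1, 2, 3, 5], [4]].

So P = [[1, 2, 3, 5], [4]], Q = [[1, 3, 4, 5], [2]].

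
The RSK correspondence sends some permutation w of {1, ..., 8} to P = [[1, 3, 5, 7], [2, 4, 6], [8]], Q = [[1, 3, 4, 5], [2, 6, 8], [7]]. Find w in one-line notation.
2 1 4 6 8 7 3 5

Reverse the RSK construction: for i from n down to 1, find the cell of Q containing i, remove the entry at that cell from P, and reverse-bump it up through P; the value ejected from row 1 is w(i).

Step i=8: Q has 8 at row 2, column 3; remove 6 from row 2 of P and reverse-bump: 6 enters row 1 and ejects 5. So w(8) = 5. P is now [[1, 3, 6, 7], [2, 4], [8]].
Step i=7: Q has 7 at row 3, column 1; remove 8 from row 3 of P and reverse-bump: 8 enters row 2 and ejects 4; 4 enters row 1 and ejects 3. So w(7) = 3. P is now [[1, 4, 6, 7], [2, 8]].
Step i=6: Q has 6 at row 2, column 2; remove 8 from row 2 of P and reverse-bump: 8 enters row 1 and ejects 7. So w(6) = 7. P is now [[1, 4, 6, 8], [2]].
Step i=5: Q has 5 at row 1, column 4; remove that cell from P, ejecting 8. So w(5) = 8. P is now [[1, 4, 6], [2]].
Step i=4: Q has 4 at row 1, column 3; remove that cell from P, ejecting 6. So w(4) = 6. P is now [[1, 4], [2]].
Step i=3: Q has 3 at row 1, column 2; remove that cell from P, ejecting 4. So w(3) = 4. P is now [[1], [2]].
Step i=2: Q has 2 at row 2, column 1; remove 2 from row 2 of P and reverse-bump: 2 enters row 1 and ejects 1. So w(2) = 1. P is now [[2]].
Step i=1: Q has 1 at row 1, column 1; remove that cell from P, ejecting 2. So w(1) = 2. P is now [].

So w = 2 1 4 6 8 7 3 5.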